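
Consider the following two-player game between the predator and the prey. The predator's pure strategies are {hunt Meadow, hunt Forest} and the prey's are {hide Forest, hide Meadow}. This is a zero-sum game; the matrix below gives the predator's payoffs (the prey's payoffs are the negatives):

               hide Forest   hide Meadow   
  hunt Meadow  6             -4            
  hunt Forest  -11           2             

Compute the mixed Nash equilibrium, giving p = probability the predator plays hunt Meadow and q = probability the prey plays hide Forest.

p = 13/23, q = 6/23

Set the prey's expected payoff from hide Forest equal to that from hide Meadow:
  the prey's expected payoff from hide Forest: p·(-6) + (1−p)·11 = -17p + 11
  the prey's expected payoff from hide Meadow: p·4 + (1−p)·(-2) = 6p - 2
  -17p + 11 = 6p - 2  ⇒  -23p = -13  ⇒  p = 13/23.
In a mixed equilibrium the predator is indifferent between hunt Meadow and hunt Forest; this condition fixes q.
  the predator's payoff from hunt Meadow: q·6 + (1−q)·(-4) = 10q - 4
  the predator's payoff from hunt Forest: q·(-11) + (1−q)·2 = -13q + 2
  10q - 4 = -13q + 2  ⇒  23q = 6  ⇒  q = 6/23.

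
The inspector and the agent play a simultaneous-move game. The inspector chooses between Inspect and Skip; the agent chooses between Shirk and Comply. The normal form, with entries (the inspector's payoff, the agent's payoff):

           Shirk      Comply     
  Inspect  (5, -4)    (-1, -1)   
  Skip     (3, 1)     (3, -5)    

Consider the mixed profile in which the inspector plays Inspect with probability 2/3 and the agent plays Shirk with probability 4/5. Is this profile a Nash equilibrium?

No

Given the agent's mix q = 4/5, the inspector's payoff from Inspect is 19/5 but from Skip is 3. The inspector strictly prefers Inspect, so the inspector would not mix.
So the proposed profile is not a Nash equilibrium.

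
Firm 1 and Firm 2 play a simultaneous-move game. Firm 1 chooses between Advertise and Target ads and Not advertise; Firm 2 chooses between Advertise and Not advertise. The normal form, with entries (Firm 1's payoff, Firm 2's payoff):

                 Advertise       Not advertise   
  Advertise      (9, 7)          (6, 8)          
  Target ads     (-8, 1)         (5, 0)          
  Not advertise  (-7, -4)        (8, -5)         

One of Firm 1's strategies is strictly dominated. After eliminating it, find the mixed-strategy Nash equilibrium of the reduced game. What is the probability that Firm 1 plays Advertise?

Firm 1's strategy Target ads is strictly dominated by Not advertise: -7 > -8 and 8 > 5. Eliminate Target ads.
Set Firm 2's expected payoff from Advertise equal to that from Not advertise:
  Firm 2's payoff to Advertise: p·7 + (1−p)·(-4) = 11p - 4
  Firm 2's payoff to Not advertise: p·8 + (1−p)·(-5) = 13p - 5
  11p - 4 = 13p - 5  ⇒  -2p = -1  ⇒  p = 1/2.

p = 1/2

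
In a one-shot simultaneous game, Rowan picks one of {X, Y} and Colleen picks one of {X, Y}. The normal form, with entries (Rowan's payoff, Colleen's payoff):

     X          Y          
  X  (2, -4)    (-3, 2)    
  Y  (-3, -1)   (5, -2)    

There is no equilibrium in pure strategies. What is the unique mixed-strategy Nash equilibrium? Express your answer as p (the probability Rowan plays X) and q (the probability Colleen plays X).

p = 1/7, q = 8/13

Set Colleen's expected payoff from X equal to that from Y:
  Colleen's expected payoff from X: p·(-4) + (1−p)·(-1) = -3p - 1
  Colleen's expected payoff from Y: p·2 + (1−p)·(-2) = 4p - 2
  -3p - 1 = 4p - 2  ⇒  -7p = -1  ⇒  p = 1/7.
In a mixed equilibrium Rowan is indifferent between X and Y; this condition fixes q.
  Rowan's expected payoff from X: q·2 + (1−q)·(-3) = 5q - 3
  Rowan's expected payoff from Y: q·(-3) + (1−q)·5 = -8q + 5
  5q - 3 = -8q + 5  ⇒  13q = 8  ⇒  q = 8/13.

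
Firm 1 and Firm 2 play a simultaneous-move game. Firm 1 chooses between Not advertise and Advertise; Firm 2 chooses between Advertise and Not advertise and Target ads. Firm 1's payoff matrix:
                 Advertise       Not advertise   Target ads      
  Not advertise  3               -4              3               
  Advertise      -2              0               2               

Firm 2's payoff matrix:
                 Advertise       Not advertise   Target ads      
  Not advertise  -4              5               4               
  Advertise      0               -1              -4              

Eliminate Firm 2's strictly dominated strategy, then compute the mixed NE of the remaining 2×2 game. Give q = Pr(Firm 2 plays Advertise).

q = 4/9

Firm 2's strategy Target ads is strictly dominated by Not advertise: 5 > 4 and -1 > -4. Eliminate Target ads.
Set Firm 1's expected payoff from Not advertise equal to that from Advertise:
  Firm 1's payoff from Not advertise: q·3 + (1−q)·(-4) = 7q - 4
  Firm 1's payoff from Advertise: q·(-2) + (1−q)·0 = -2q
  7q - 4 = -2q  ⇒  9q = 4  ⇒  q = 4/9.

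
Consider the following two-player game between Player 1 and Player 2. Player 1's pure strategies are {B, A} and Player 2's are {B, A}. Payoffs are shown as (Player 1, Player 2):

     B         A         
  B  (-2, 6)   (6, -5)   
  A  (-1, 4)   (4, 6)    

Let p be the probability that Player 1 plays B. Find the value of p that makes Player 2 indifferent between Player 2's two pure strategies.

p = 2/13

Player 1's mix must leave Player 2 indifferent between B and A.
  Player 2's payoff to B: p·6 + (1−p)·4 = 2p + 4
  Player 2's payoff to A: p·(-5) + (1−p)·6 = -11p + 6
  2p + 4 = -11p + 6  ⇒  13p = 2  ⇒  p = 2/13.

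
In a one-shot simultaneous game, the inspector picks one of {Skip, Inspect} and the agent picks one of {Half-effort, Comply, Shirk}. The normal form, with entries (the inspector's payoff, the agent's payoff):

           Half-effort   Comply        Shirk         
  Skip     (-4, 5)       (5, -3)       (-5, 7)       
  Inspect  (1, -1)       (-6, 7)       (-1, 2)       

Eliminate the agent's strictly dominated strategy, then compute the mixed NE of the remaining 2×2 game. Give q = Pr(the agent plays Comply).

The agent's strategy Half-effort is strictly dominated by Shirk: 7 > 5 and 2 > -1. Eliminate Half-effort.
Set the inspector's expected payoff from Skip equal to that from Inspect:
  the inspector's expected payoff from Skip: q·5 + (1−q)·(-5) = 10q - 5
  the inspector's expected payoff from Inspect: q·(-6) + (1−q)·(-1) = -5q - 1
  10q - 5 = -5q - 1  ⇒  15q = 4  ⇒  q = 4/15.

q = 4/15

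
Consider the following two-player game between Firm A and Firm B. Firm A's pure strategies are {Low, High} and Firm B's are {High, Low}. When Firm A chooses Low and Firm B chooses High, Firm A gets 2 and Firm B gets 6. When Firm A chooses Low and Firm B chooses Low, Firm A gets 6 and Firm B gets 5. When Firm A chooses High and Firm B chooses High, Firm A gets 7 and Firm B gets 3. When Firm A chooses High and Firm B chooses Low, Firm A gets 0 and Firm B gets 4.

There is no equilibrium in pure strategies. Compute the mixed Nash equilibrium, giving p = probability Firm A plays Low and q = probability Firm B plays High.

p = 1/2, q = 6/11

In a mixed equilibrium Firm B is indifferent between High and Low; this condition fixes p.
  Firm B's expected payoff from High: p·6 + (1−p)·3 = 3p + 3
  Firm B's expected payoff from Low: p·5 + (1−p)·4 = p + 4
  3p + 3 = p + 4  ⇒  2p = 1  ⇒  p = 1/2.
For Firm A to be willing to mix, Firm A must be indifferent between Low and High, which pins down Firm B's mix.
  Firm A's expected payoff from Low: q·2 + (1−q)·6 = -4q + 6
  Firm A's expected payoff from High: q·7 + (1−q)·0 = 7q
  -4q + 6 = 7q  ⇒  -11q = -6  ⇒  q = 6/11.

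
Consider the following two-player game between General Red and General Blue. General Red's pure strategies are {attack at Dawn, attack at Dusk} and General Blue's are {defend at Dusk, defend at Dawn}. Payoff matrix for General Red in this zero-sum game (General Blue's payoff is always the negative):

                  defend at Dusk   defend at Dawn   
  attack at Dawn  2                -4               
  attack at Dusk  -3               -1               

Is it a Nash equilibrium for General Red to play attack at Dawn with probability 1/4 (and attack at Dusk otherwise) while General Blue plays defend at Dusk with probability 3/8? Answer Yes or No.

Yes

Check General Blue's indifference given General Red's mix p = 1/4:
  payoff from defend at Dusk = 7/4; payoff from defend at Dawn = 7/4 — equal.
Check General Red's indifference given General Blue's mix q = 3/8:
  payoff from attack at Dawn = -7/4; payoff from attack at Dusk = -7/4 — equal.
Both players are indifferent, so neither can profitably deviate.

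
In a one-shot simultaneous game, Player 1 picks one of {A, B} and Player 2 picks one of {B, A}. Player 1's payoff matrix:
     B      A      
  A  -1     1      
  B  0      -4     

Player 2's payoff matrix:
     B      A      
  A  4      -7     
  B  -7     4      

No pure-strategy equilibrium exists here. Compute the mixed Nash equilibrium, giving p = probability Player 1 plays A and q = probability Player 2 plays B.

p = 1/2, q = 5/6

Set Player 2's expected payoff from B equal to that from A:
  Player 2's expected payoff from B: p·4 + (1−p)·(-7) = 11p - 7
  Player 2's expected payoff from A: p·(-7) + (1−p)·4 = -11p + 4
  11p - 7 = -11p + 4  ⇒  22p = 11  ⇒  p = 1/2.
In a mixed equilibrium Player 1 is indifferent between A and B; this condition fixes q.
  Player 1's payoff to A: q·(-1) + (1−q)·1 = -2q + 1
  Player 1's payoff to B: q·0 + (1−q)·(-4) = 4q - 4
  -2q + 1 = 4q - 4  ⇒  -6q = -5  ⇒  q = 5/6.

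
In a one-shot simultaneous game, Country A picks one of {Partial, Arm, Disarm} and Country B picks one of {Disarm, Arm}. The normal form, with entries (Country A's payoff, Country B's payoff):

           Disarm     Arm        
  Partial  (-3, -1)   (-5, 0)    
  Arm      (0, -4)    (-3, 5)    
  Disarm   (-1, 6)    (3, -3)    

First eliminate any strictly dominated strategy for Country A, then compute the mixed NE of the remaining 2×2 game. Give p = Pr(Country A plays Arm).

p = 1/2

Country A's strategy Partial is strictly dominated by Arm: 0 > -3 and -3 > -5. Eliminate Partial.
Set Country B's expected payoff from Disarm equal to that from Arm:
  Country B's expected payoff from Disarm: p·(-4) + (1−p)·6 = -10p + 6
  Country B's expected payoff from Arm: p·5 + (1−p)·(-3) = 8p - 3
  -10p + 6 = 8p - 3  ⇒  -18p = -9  ⇒  p = 1/2.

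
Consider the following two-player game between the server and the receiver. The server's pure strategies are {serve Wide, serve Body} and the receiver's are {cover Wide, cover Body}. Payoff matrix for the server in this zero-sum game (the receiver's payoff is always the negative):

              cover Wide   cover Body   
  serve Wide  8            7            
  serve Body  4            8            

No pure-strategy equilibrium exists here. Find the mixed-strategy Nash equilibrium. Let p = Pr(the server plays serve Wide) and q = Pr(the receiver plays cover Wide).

Set the receiver's expected payoff from cover Wide equal to that from cover Body:
  the receiver's payoff to cover Wide: p·(-8) + (1−p)·(-4) = -4p - 4
  the receiver's payoff to cover Body: p·(-7) + (1−p)·(-8) = p - 8
  -4p - 4 = p - 8  ⇒  -5p = -4  ⇒  p = 4/5.
For the server to be willing to mix, the server must be indifferent between serve Wide and serve Body, which pins down the receiver's mix.
  the server's payoff from serve Wide: q·8 + (1−q)·7 = q + 7
  the server's payoff from serve Body: q·4 + (1−q)·8 = -4q + 8
  q + 7 = -4q + 8  ⇒  5q = 1  ⇒  q = 1/5.

p = 4/5, q = 1/5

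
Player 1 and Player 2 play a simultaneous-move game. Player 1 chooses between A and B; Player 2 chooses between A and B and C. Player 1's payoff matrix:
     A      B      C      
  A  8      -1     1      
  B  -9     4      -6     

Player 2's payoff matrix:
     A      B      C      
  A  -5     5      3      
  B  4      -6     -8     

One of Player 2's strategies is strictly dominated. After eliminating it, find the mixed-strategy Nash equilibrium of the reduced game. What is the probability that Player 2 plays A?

q = 5/22

Player 2's strategy C is strictly dominated by B: 5 > 3 and -6 > -8. Eliminate C.
For Player 1 to be willing to mix, Player 1 must be indifferent between A and B, which pins down Player 2's mix.
  Player 1's expected payoff from A: q·8 + (1−q)·(-1) = 9q - 1
  Player 1's expected payoff from B: q·(-9) + (1−q)·4 = -13q + 4
  9q - 1 = -13q + 4  ⇒  22q = 5  ⇒  q = 5/22.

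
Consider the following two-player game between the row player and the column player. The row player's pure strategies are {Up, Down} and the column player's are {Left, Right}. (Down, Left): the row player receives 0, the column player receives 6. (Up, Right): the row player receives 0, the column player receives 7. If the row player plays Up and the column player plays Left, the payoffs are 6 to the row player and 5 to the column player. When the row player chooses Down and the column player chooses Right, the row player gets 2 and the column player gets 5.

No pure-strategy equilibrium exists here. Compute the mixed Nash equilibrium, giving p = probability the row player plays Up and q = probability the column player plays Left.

p = 1/3, q = 1/4

The row player's mix must leave the column player indifferent between Left and Right.
  the column player's expected payoff from Left: p·5 + (1−p)·6 = -p + 6
  the column player's expected payoff from Right: p·7 + (1−p)·5 = 2p + 5
  -p + 6 = 2p + 5  ⇒  -3p = -1  ⇒  p = 1/3.
The column player's mix must leave the row player indifferent between Up and Down.
  the row player's payoff to Up: q·6 + (1−q)·0 = 6q
  the row player's payoff to Down: q·0 + (1−q)·2 = -2q + 2
  6q = -2q + 2  ⇒  8q = 2  ⇒  q = 1/4.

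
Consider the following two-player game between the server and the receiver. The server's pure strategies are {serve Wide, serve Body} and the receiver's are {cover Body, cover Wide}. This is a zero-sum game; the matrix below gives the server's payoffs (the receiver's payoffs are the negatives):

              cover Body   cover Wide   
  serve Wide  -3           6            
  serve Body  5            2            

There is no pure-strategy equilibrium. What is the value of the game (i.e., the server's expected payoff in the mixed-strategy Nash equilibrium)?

For the server to be willing to mix, the server must be indifferent between serve Wide and serve Body, which pins down the receiver's mix.
  the server's expected payoff from serve Wide: q·(-3) + (1−q)·6 = -9q + 6
  the server's expected payoff from serve Body: q·5 + (1−q)·2 = 3q + 2
  -9q + 6 = 3q + 2  ⇒  -12q = -4  ⇒  q = 1/3.
The value is the server's expected payoff against this mix (using serve Wide): (1/3)·(-3) + (2/3)·6 = 3.

v = 3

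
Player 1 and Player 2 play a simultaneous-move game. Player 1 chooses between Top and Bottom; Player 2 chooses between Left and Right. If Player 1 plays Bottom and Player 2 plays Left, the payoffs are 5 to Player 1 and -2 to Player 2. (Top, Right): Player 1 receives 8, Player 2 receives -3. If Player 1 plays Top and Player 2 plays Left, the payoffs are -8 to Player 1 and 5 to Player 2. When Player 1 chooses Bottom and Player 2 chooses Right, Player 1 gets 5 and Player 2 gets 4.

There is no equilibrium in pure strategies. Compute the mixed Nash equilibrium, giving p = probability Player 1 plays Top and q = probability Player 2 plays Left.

p = 3/7, q = 3/16

For Player 2 to be willing to mix, Player 2 must be indifferent between Left and Right, which pins down Player 1's mix.
  Player 2's expected payoff from Left: p·5 + (1−p)·(-2) = 7p - 2
  Player 2's expected payoff from Right: p·(-3) + (1−p)·4 = -7p + 4
  7p - 2 = -7p + 4  ⇒  14p = 6  ⇒  p = 3/7.
Set Player 1's expected payoff from Top equal to that from Bottom:
  Player 1's payoff from Top: q·(-8) + (1−q)·8 = -16q + 8
  Player 1's payoff from Bottom: q·5 + (1−q)·5 = 5
  -16q + 8 = 5  ⇒  -16q = -3  ⇒  q = 3/16.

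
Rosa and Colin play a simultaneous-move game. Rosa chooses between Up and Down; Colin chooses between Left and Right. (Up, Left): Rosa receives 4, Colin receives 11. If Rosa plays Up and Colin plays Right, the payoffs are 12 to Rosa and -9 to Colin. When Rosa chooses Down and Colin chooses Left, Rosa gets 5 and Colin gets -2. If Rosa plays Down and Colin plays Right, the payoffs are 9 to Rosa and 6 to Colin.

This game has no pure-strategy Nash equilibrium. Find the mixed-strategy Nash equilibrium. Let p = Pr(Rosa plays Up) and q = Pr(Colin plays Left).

p = 2/7, q = 3/4

Rosa's mix must leave Colin indifferent between Left and Right.
  Colin's payoff from Left: p·11 + (1−p)·(-2) = 13p - 2
  Colin's payoff from Right: p·(-9) + (1−p)·6 = -15p + 6
  13p - 2 = -15p + 6  ⇒  28p = 8  ⇒  p = 2/7.
Colin's mix must leave Rosa indifferent between Up and Down.
  Rosa's payoff to Up: q·4 + (1−q)·12 = -8q + 12
  Rosa's payoff to Down: q·5 + (1−q)·9 = -4q + 9
  -8q + 12 = -4q + 9  ⇒  -4q = -3  ⇒  q = 3/4.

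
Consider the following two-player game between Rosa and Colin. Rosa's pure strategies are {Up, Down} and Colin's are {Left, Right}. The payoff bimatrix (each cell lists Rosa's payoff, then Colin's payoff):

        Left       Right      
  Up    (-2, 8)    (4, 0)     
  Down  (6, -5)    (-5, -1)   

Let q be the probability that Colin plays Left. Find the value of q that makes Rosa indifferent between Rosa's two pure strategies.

q = 9/17

Rosa's indifference between Up and Down determines Colin's mixing probability q:
  Rosa's expected payoff from Up: q·(-2) + (1−q)·4 = -6q + 4
  Rosa's expected payoff from Down: q·6 + (1−q)·(-5) = 11q - 5
  -6q + 4 = 11q - 5  ⇒  -17q = -9  ⇒  q = 9/17.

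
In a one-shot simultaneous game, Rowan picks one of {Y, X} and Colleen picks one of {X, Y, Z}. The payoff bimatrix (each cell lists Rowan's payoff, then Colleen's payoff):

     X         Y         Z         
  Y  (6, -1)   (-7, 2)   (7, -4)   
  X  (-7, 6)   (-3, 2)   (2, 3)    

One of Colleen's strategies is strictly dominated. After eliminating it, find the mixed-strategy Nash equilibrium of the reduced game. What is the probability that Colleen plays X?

Colleen's strategy Z is strictly dominated by X: -1 > -4 and 6 > 3. Eliminate Z.
For Rowan to be willing to mix, Rowan must be indifferent between Y and X, which pins down Colleen's mix.
  Rowan's payoff from Y: q·6 + (1−q)·(-7) = 13q - 7
  Rowan's payoff from X: q·(-7) + (1−q)·(-3) = -4q - 3
  13q - 7 = -4q - 3  ⇒  17q = 4  ⇒  q = 4/17.

q = 4/17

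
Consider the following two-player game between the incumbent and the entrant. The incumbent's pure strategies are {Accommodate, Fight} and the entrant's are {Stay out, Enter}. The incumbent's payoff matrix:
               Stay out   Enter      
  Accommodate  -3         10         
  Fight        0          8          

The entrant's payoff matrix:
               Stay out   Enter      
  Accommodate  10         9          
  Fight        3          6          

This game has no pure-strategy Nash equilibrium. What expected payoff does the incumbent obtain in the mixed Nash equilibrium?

24/5

The entrant's mix must leave the incumbent indifferent between Accommodate and Fight.
  the incumbent's payoff from Accommodate: q·(-3) + (1−q)·10 = -13q + 10
  the incumbent's payoff from Fight: q·0 + (1−q)·8 = -8q + 8
  -13q + 10 = -8q + 8  ⇒  -5q = -2  ⇒  q = 2/5.
At equilibrium the incumbent is indifferent across rows, so the incumbent's payoff equals the payoff from Accommodate: (2/5)·(-3) + (3/5)·10 = 24/5.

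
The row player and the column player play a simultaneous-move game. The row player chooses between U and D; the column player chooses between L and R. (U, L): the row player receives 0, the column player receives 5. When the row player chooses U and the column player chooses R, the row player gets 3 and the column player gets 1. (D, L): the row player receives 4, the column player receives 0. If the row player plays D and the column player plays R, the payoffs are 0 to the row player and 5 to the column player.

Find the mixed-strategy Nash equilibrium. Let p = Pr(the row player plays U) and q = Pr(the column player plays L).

For the column player to be willing to mix, the column player must be indifferent between L and R, which pins down the row player's mix.
  the column player's expected payoff from L: p·5 + (1−p)·0 = 5p
  the column player's expected payoff from R: p·1 + (1−p)·5 = -4p + 5
  5p = -4p + 5  ⇒  9p = 5  ⇒  p = 5/9.
For the row player to be willing to mix, the row player must be indifferent between U and D, which pins down the column player's mix.
  the row player's expected payoff from U: q·0 + (1−q)·3 = -3q + 3
  the row player's expected payoff from D: q·4 + (1−q)·0 = 4q
  -3q + 3 = 4q  ⇒  -7q = -3  ⇒  q = 3/7.

p = 5/9, q = 3/7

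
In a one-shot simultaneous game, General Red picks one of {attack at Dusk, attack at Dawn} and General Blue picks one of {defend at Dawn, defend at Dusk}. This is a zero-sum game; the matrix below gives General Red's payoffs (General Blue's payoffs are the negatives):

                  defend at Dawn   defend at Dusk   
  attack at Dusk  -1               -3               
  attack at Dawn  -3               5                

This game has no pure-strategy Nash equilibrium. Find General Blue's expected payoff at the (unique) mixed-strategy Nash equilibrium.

General Red's mix must leave General Blue indifferent between defend at Dawn and defend at Dusk.
  General Blue's expected payoff from defend at Dawn: p·1 + (1−p)·3 = -2p + 3
  General Blue's expected payoff from defend at Dusk: p·3 + (1−p)·(-5) = 8p - 5
  -2p + 3 = 8p - 5  ⇒  -10p = -8  ⇒  p = 4/5.
At equilibrium General Blue is indifferent across columns, so General Blue's payoff equals the payoff from defend at Dawn: (4/5)·1 + (1/5)·3 = 7/5.

7/5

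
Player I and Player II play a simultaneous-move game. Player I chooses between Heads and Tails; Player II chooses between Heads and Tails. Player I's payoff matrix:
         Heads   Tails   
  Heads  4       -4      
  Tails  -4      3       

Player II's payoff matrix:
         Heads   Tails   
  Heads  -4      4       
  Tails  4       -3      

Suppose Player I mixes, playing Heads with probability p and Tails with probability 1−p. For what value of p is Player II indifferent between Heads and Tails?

Player II's indifference between Heads and Tails determines Player I's mixing probability p:
  Player II's expected payoff from Heads: p·(-4) + (1−p)·4 = -8p + 4
  Player II's expected payoff from Tails: p·4 + (1−p)·(-3) = 7p - 3
  -8p + 4 = 7p - 3  ⇒  -15p = -7  ⇒  p = 7/15.

p = 7/15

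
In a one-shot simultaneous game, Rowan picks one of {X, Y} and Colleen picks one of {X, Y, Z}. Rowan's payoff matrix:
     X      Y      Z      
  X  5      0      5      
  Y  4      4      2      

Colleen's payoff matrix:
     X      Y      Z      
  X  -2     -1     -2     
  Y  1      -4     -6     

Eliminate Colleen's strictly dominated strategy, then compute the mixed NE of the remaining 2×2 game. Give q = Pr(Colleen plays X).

Colleen's strategy Z is strictly dominated by Y: -1 > -2 and -4 > -6. Eliminate Z.
Set Rowan's expected payoff from X equal to that from Y:
  Rowan's payoff to X: q·5 + (1−q)·0 = 5q
  Rowan's payoff to Y: q·4 + (1−q)·4 = 4
  5q = 4  ⇒  5q = 4  ⇒  q = 4/5.

q = 4/5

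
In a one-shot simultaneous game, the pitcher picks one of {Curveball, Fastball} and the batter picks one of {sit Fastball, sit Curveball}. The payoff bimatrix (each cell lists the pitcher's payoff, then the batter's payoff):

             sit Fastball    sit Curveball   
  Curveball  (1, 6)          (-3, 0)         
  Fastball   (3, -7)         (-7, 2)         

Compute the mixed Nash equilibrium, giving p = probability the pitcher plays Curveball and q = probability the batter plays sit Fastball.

p = 3/5, q = 2/3

The pitcher's mix must leave the batter indifferent between sit Fastball and sit Curveball.
  the batter's payoff to sit Fastball: p·6 + (1−p)·(-7) = 13p - 7
  the batter's payoff to sit Curveball: p·0 + (1−p)·2 = -2p + 2
  13p - 7 = -2p + 2  ⇒  15p = 9  ⇒  p = 3/5.
Set the pitcher's expected payoff from Curveball equal to that from Fastball:
  the pitcher's expected payoff from Curveball: q·1 + (1−q)·(-3) = 4q - 3
  the pitcher's expected payoff from Fastball: q·3 + (1−q)·(-7) = 10q - 7
  4q - 3 = 10q - 7  ⇒  -6q = -4  ⇒  q = 2/3.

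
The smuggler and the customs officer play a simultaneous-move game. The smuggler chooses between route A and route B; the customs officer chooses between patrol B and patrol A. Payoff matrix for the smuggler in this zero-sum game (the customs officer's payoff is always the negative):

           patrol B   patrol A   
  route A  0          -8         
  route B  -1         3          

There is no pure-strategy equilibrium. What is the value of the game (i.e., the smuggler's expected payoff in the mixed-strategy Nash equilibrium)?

v = -2/3

Set the smuggler's expected payoff from route A equal to that from route B:
  the smuggler's expected payoff from route A: q·0 + (1−q)·(-8) = 8q - 8
  the smuggler's expected payoff from route B: q·(-1) + (1−q)·3 = -4q + 3
  8q - 8 = -4q + 3  ⇒  12q = 11  ⇒  q = 11/12.
The value is the smuggler's expected payoff against this mix (using route A): (11/12)·0 + (1/12)·(-8) = -2/3.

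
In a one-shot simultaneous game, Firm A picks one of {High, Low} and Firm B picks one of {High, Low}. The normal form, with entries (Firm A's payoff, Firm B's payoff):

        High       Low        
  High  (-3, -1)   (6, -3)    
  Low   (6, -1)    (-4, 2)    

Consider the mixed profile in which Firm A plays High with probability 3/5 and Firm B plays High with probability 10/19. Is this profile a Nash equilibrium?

Yes

Check Firm B's indifference given Firm A's mix p = 3/5:
  payoff from High = -1; payoff from Low = -1 — equal.
Check Firm A's indifference given Firm B's mix q = 10/19:
  payoff from High = 24/19; payoff from Low = 24/19 — equal.
Both players are indifferent, so neither can profitably deviate.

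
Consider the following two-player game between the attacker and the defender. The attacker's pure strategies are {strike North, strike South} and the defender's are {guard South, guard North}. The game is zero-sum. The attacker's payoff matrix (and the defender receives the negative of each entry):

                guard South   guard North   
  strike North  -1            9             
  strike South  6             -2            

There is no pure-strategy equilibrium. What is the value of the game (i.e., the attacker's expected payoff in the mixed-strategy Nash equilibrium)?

For the attacker to be willing to mix, the attacker must be indifferent between strike North and strike South, which pins down the defender's mix.
  the attacker's payoff from strike North: q·(-1) + (1−q)·9 = -10q + 9
  the attacker's payoff from strike South: q·6 + (1−q)·(-2) = 8q - 2
  -10q + 9 = 8q - 2  ⇒  -18q = -11  ⇒  q = 11/18.
The value is the attacker's expected payoff against this mix (using strike North): (11/18)·(-1) + (7/18)·9 = 26/9.

v = 26/9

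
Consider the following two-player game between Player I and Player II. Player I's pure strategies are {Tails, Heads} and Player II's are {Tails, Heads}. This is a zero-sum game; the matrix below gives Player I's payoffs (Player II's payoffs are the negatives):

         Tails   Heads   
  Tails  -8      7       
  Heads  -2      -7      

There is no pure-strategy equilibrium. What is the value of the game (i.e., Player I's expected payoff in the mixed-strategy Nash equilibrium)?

v = -7/2

In a mixed equilibrium Player I is indifferent between Tails and Heads; this condition fixes q.
  Player I's expected payoff from Tails: q·(-8) + (1−q)·7 = -15q + 7
  Player I's expected payoff from Heads: q·(-2) + (1−q)·(-7) = 5q - 7
  -15q + 7 = 5q - 7  ⇒  -20q = -14  ⇒  q = 7/10.
The value is Player I's expected payoff against this mix (using Tails): (7/10)·(-8) + (3/10)·7 = -7/2.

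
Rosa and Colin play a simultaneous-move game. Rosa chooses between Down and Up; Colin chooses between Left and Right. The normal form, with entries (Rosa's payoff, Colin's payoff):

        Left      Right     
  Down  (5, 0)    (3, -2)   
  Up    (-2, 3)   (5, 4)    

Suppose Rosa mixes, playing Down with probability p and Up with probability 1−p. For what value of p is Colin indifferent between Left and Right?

p = 1/3

For Colin to be willing to mix, Colin must be indifferent between Left and Right, which pins down Rosa's mix.
  Colin's payoff from Left: p·0 + (1−p)·3 = -3p + 3
  Colin's payoff from Right: p·(-2) + (1−p)·4 = -6p + 4
  -3p + 3 = -6p + 4  ⇒  3p = 1  ⇒  p = 1/3.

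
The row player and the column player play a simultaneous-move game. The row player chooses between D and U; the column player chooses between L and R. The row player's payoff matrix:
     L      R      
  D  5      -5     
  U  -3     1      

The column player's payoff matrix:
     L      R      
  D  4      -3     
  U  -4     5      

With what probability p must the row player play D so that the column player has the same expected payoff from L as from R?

p = 9/16

The column player's indifference between L and R determines the row player's mixing probability p:
  the column player's payoff to L: p·4 + (1−p)·(-4) = 8p - 4
  the column player's payoff to R: p·(-3) + (1−p)·5 = -8p + 5
  8p - 4 = -8p + 5  ⇒  16p = 9  ⇒  p = 9/16.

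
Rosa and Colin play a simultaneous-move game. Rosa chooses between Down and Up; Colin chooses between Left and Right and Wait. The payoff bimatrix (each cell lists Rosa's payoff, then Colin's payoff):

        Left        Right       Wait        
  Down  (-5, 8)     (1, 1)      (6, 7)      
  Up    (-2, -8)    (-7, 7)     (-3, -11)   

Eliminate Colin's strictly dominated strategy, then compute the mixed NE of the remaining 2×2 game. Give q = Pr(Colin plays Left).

q = 8/11

Colin's strategy Wait is strictly dominated by Left: 8 > 7 and -8 > -11. Eliminate Wait.
Colin's mix must leave Rosa indifferent between Down and Up.
  Rosa's payoff to Down: q·(-5) + (1−q)·1 = -6q + 1
  Rosa's payoff to Up: q·(-2) + (1−q)·(-7) = 5q - 7
  -6q + 1 = 5q - 7  ⇒  -11q = -8  ⇒  q = 8/11.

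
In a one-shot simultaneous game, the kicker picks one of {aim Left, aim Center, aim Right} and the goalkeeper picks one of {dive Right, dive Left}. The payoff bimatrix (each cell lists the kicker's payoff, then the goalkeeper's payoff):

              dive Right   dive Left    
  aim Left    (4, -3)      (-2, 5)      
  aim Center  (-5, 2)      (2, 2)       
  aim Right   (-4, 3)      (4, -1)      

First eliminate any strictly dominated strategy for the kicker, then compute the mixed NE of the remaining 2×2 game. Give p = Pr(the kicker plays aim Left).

The kicker's strategy aim Center is strictly dominated by aim Right: -4 > -5 and 4 > 2. Eliminate aim Center.
The goalkeeper's indifference between dive Right and dive Left determines the kicker's mixing probability p:
  the goalkeeper's payoff to dive Right: p·(-3) + (1−p)·3 = -6p + 3
  the goalkeeper's payoff to dive Left: p·5 + (1−p)·(-1) = 6p - 1
  -6p + 3 = 6p - 1  ⇒  -12p = -4  ⇒  p = 1/3.

p = 1/3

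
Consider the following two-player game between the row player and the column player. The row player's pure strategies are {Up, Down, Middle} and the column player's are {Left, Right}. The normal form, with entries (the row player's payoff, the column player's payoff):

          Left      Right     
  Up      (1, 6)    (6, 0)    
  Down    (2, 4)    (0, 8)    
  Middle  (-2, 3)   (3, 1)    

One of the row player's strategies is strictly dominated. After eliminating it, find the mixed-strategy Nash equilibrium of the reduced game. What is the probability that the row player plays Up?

The row player's strategy Middle is strictly dominated by Up: 1 > -2 and 6 > 3. Eliminate Middle.
In a mixed equilibrium the column player is indifferent between Left and Right; this condition fixes p.
  the column player's payoff to Left: p·6 + (1−p)·4 = 2p + 4
  the column player's payoff to Right: p·0 + (1−p)·8 = -8p + 8
  2p + 4 = -8p + 8  ⇒  10p = 4  ⇒  p = 2/5.

p = 2/5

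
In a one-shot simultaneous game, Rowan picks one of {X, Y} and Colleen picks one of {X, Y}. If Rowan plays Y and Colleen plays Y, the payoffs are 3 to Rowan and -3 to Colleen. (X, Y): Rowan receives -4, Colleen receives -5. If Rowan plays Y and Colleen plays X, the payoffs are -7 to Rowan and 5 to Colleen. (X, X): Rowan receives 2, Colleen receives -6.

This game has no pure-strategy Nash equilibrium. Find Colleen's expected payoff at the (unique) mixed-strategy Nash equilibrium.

-43/9

Colleen's indifference between X and Y determines Rowan's mixing probability p:
  Colleen's expected payoff from X: p·(-6) + (1−p)·5 = -11p + 5
  Colleen's expected payoff from Y: p·(-5) + (1−p)·(-3) = -2p - 3
  -11p + 5 = -2p - 3  ⇒  -9p = -8  ⇒  p = 8/9.
At equilibrium Colleen is indifferent across columns, so Colleen's payoff equals the payoff from X: (8/9)·(-6) + (1/9)·5 = -43/9.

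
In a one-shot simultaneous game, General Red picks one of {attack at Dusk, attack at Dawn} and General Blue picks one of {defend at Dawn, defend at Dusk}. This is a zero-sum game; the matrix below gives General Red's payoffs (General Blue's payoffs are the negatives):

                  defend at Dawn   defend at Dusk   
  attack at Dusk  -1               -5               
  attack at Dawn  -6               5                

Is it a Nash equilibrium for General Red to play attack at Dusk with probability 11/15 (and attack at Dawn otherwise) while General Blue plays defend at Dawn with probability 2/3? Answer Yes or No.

Yes

Check General Blue's indifference given General Red's mix p = 11/15:
  payoff from defend at Dawn = 7/3; payoff from defend at Dusk = 7/3 — equal.
Check General Red's indifference given General Blue's mix q = 2/3:
  payoff from attack at Dusk = -7/3; payoff from attack at Dawn = -7/3 — equal.
Both players are indifferent, so neither can profitably deviate.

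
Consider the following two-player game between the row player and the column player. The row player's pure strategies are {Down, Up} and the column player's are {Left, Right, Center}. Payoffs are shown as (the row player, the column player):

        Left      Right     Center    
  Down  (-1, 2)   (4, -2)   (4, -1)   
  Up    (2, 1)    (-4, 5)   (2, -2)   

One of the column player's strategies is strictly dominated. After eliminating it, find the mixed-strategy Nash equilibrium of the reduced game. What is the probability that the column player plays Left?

The column player's strategy Center is strictly dominated by Left: 2 > -1 and 1 > -2. Eliminate Center.
For the row player to be willing to mix, the row player must be indifferent between Down and Up, which pins down the column player's mix.
  the row player's payoff from Down: q·(-1) + (1−q)·4 = -5q + 4
  the row player's payoff from Up: q·2 + (1−q)·(-4) = 6q - 4
  -5q + 4 = 6q - 4  ⇒  -11q = -8  ⇒  q = 8/11.

q = 8/11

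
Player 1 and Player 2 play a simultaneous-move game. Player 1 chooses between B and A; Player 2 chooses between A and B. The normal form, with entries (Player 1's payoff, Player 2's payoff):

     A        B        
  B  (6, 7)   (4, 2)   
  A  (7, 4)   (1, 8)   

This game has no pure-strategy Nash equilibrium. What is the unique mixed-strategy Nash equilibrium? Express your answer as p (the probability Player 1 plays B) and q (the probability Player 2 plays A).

Player 1's mix must leave Player 2 indifferent between A and B.
  Player 2's expected payoff from A: p·7 + (1−p)·4 = 3p + 4
  Player 2's expected payoff from B: p·2 + (1−p)·8 = -6p + 8
  3p + 4 = -6p + 8  ⇒  9p = 4  ⇒  p = 4/9.
In a mixed equilibrium Player 1 is indifferent between B and A; this condition fixes q.
  Player 1's payoff from B: q·6 + (1−q)·4 = 2q + 4
  Player 1's payoff from A: q·7 + (1−q)·1 = 6q + 1
  2q + 4 = 6q + 1  ⇒  -4q = -3  ⇒  q = 3/4.

p = 4/9, q = 3/4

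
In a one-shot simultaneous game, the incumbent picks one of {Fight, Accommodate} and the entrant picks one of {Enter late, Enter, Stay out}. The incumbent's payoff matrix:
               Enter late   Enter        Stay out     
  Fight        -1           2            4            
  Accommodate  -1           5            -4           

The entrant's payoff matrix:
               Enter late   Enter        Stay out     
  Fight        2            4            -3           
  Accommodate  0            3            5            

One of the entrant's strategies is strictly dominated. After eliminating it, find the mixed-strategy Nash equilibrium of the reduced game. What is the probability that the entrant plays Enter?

The entrant's strategy Enter late is strictly dominated by Enter: 4 > 2 and 3 > 0. Eliminate Enter late.
The entrant's mix must leave the incumbent indifferent between Fight and Accommodate.
  the incumbent's payoff from Fight: q·2 + (1−q)·4 = -2q + 4
  the incumbent's payoff from Accommodate: q·5 + (1−q)·(-4) = 9q - 4
  -2q + 4 = 9q - 4  ⇒  -11q = -8  ⇒  q = 8/11.

q = 8/11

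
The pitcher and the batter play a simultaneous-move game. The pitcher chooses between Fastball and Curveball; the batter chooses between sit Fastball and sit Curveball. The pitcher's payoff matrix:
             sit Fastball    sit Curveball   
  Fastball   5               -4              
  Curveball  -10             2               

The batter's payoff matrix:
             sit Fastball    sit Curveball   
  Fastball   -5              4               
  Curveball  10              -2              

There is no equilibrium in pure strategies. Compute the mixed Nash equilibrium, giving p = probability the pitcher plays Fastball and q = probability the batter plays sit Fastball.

p = 4/7, q = 2/7

For the batter to be willing to mix, the batter must be indifferent between sit Fastball and sit Curveball, which pins down the pitcher's mix.
  the batter's payoff from sit Fastball: p·(-5) + (1−p)·10 = -15p + 10
  the batter's payoff from sit Curveball: p·4 + (1−p)·(-2) = 6p - 2
  -15p + 10 = 6p - 2  ⇒  -21p = -12  ⇒  p = 4/7.
The pitcher's indifference between Fastball and Curveball determines the batter's mixing probability q:
  the pitcher's payoff to Fastball: q·5 + (1−q)·(-4) = 9q - 4
  the pitcher's payoff to Curveball: q·(-10) + (1−q)·2 = -12q + 2
  9q - 4 = -12q + 2  ⇒  21q = 6  ⇒  q = 2/7.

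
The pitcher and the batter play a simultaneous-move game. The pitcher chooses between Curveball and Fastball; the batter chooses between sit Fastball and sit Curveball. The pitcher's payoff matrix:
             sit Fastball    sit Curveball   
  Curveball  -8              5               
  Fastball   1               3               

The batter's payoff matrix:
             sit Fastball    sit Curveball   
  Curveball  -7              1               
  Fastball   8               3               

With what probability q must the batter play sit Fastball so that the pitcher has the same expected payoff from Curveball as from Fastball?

q = 2/11

In a mixed equilibrium the pitcher is indifferent between Curveball and Fastball; this condition fixes q.
  the pitcher's payoff from Curveball: q·(-8) + (1−q)·5 = -13q + 5
  the pitcher's payoff from Fastball: q·1 + (1−q)·3 = -2q + 3
  -13q + 5 = -2q + 3  ⇒  -11q = -2  ⇒  q = 2/11.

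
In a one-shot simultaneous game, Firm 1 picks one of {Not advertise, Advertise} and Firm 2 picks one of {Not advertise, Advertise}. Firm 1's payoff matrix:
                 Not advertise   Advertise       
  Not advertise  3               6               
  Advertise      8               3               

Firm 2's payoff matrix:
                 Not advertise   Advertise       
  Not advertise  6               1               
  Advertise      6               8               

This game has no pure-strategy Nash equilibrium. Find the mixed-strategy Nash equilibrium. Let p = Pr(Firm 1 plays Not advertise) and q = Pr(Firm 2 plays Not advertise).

For Firm 2 to be willing to mix, Firm 2 must be indifferent between Not advertise and Advertise, which pins down Firm 1's mix.
  Firm 2's payoff from Not advertise: p·6 + (1−p)·6 = 6
  Firm 2's payoff from Advertise: p·1 + (1−p)·8 = -7p + 8
  6 = -7p + 8  ⇒  7p = 2  ⇒  p = 2/7.
For Firm 1 to be willing to mix, Firm 1 must be indifferent between Not advertise and Advertise, which pins down Firm 2's mix.
  Firm 1's payoff to Not advertise: q·3 + (1−q)·6 = -3q + 6
  Firm 1's payoff to Advertise: q·8 + (1−q)·3 = 5q + 3
  -3q + 6 = 5q + 3  ⇒  -8q = -3  ⇒  q = 3/8.

p = 2/7, q = 3/8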